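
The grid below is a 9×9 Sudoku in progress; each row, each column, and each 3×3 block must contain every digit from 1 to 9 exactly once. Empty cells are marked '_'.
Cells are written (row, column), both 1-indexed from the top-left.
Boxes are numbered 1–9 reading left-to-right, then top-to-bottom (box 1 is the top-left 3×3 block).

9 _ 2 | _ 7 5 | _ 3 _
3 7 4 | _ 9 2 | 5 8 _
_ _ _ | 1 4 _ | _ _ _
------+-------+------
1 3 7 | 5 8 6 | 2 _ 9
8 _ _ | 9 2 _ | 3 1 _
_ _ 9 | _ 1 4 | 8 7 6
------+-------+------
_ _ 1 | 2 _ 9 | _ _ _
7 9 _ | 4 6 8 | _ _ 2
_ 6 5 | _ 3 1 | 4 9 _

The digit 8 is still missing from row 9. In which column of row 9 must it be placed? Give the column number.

Consider where 8 can go in row 9.
(9,1) is out (column 1 already has a 8).
(9,4) is out (box 8 already has a 8).
So the only cell in row 9 that can hold 8 is (9,9).
That is column 9.

9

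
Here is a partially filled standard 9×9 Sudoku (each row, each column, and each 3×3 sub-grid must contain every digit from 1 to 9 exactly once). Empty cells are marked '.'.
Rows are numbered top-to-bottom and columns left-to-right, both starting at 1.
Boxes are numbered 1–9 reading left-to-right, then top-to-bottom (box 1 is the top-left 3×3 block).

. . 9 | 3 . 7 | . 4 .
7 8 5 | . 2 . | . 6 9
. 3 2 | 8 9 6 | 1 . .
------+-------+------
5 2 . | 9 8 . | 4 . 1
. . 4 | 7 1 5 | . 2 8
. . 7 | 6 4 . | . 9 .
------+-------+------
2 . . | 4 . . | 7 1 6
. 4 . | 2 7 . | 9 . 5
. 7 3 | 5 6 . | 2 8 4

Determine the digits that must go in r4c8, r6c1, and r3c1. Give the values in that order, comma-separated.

For r4c8:
  Consider where 7 can go in box 6.
  r5c7 is out (row 5 already has a 7).
  r6c7 is out (row 6 already has a 7).
  r6c9 is out (row 6 already has a 7).
  So the only cell in box 6 that can hold 7 is r4c8.
  So r4c8 = 7.
For r6c1:
  Consider where 8 can go in box 4.
  r4c3 is out (row 4 already has a 8).
  r5c1 is out (row 5 already has a 8).
  r5c2 is out (row 5 already has a 8).
  r6c2 is out (column 2 already has a 8).
  So the only cell in box 4 that can hold 8 is r6c1.
  So r6c1 = 8.
For r3c1:
  Row 3 already contains {1, 2, 3, 6, 8, 9}.
  Column 1 already contains {2, 5, 7}.
  Its 3×3 block (box 1) already contains {2, 3, 5, 7, 8, 9}.
  The only value from 1–9 not eliminated is 4, so r3c1 = 4.

7,8,4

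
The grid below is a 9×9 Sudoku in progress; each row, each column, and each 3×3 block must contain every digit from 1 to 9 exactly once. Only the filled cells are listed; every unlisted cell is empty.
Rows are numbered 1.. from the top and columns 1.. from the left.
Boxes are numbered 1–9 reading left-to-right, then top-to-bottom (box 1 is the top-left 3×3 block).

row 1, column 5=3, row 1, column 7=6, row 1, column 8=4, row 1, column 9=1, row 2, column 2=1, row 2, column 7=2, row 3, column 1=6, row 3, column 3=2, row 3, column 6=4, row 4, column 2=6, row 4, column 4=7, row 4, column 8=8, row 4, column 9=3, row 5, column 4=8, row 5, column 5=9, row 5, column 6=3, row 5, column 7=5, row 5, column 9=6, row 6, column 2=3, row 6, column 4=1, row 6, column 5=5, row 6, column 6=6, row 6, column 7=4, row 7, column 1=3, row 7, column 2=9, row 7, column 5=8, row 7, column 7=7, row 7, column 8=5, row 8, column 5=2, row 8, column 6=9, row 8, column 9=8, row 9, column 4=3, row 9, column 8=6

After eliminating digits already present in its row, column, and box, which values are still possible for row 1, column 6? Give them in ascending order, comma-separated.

Row 1 already contains {1, 3, 4, 6}.
Column 6 already contains {3, 4, 6, 9}.
Its 3×3 block (box 2) already contains {3, 4}.
Removing those from 1–9 leaves {2, 5, 7, 8} as the candidates for row 1, column 6.

2,5,7,8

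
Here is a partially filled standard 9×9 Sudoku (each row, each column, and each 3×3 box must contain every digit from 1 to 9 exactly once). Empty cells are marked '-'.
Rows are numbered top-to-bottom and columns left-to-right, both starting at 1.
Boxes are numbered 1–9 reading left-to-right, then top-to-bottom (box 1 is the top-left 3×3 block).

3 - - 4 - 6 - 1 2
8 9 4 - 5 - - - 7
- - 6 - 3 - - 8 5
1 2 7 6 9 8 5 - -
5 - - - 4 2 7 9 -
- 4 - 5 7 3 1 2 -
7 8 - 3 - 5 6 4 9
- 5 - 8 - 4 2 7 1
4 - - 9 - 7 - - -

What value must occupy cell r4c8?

Row 4 already contains {1, 2, 5, 6, 7, 8, 9}.
Column 8 already contains {1, 2, 4, 7, 8, 9}.
Its 3×3 block (box 6) already contains {1, 2, 5, 7, 9}.
The only value from 1–9 not eliminated is 3, so r4c8 = 3.

3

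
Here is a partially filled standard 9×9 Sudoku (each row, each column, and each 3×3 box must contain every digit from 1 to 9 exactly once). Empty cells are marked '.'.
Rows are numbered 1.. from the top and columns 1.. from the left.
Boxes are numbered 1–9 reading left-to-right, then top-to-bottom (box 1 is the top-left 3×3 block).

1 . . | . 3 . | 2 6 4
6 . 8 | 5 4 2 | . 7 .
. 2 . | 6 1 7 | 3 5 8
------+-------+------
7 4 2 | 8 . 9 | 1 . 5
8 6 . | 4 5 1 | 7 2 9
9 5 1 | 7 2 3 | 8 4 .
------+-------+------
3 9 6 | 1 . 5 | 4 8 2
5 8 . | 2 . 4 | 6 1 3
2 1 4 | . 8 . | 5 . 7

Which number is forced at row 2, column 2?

Row 2 already contains {2, 4, 5, 6, 7, 8}.
Column 2 already contains {1, 2, 4, 5, 6, 8, 9}.
Its 3×3 block (box 1) already contains {1, 2, 6, 8}.
The only value from 1–9 not eliminated is 3, so row 2, column 2 = 3.

3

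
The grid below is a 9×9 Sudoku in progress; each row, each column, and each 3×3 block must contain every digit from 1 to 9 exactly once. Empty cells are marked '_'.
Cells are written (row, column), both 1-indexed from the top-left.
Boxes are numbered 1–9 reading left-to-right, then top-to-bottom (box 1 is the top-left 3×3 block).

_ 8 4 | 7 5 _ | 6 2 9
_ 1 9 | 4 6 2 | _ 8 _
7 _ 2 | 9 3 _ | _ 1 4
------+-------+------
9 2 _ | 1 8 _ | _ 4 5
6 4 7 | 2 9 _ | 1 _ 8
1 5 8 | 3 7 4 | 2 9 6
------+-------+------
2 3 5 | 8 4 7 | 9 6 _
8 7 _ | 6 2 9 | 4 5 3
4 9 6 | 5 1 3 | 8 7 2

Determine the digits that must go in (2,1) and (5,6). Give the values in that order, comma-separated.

5,5

For (2,1):
  Consider where 5 can go in column 1.
  (1,1) is out (row 1 already has a 5).
  So the only cell in column 1 that can hold 5 is (2,1).
  So (2,1) = 5.
For (5,6):
  Row 5 already contains {1, 2, 4, 6, 7, 8, 9}.
  Column 6 already contains {2, 3, 4, 7, 9}.
  Its 3×3 block (box 5) already contains {1, 2, 3, 4, 7, 8, 9}.
  The only value from 1–9 not eliminated is 5, so (5,6) = 5.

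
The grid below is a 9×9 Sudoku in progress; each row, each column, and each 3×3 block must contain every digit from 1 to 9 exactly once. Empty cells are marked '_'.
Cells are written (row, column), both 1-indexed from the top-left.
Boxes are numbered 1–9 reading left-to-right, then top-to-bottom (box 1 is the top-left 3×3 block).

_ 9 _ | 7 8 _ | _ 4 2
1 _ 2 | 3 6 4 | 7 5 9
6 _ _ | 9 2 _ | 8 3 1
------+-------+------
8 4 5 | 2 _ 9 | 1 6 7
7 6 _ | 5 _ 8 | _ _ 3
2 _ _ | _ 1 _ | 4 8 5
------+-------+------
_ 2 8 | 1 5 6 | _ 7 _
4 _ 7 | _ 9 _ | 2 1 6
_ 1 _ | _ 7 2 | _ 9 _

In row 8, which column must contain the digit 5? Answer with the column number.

Consider where 5 can go in row 8.
(8,4) is out (column 4 already has a 5).
(8,6) is out (box 8 already has a 5).
So the only cell in row 8 that can hold 5 is (8,2).
That is column 2.

2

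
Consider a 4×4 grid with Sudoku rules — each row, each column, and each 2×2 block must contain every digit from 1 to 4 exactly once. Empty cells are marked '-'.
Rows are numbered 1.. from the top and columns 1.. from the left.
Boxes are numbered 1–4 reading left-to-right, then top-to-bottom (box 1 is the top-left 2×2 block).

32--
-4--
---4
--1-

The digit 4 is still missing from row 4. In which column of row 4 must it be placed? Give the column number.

Consider where 4 can go in row 4.
row 4, column 2 is out (column 2 already has a 4).
row 4, column 4 is out (column 4 already has a 4).
So the only cell in row 4 that can hold 4 is row 4, column 1.
That is column 1.

1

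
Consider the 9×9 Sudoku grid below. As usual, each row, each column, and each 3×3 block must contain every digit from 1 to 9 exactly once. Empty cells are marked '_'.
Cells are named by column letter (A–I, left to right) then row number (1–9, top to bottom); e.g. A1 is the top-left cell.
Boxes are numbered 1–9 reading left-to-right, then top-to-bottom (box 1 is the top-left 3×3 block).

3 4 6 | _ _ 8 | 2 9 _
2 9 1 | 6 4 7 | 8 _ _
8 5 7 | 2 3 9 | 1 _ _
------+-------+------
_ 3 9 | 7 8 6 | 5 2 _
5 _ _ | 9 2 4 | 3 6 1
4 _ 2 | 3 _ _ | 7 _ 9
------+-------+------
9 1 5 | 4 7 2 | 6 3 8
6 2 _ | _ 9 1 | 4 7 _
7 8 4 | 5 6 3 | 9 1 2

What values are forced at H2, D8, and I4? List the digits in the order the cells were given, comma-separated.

5,8,4

For H2:
  Row 2 already contains {1, 2, 4, 6, 7, 8, 9}.
  Column H already contains {1, 2, 3, 6, 7, 9}.
  Its 3×3 block (box 3) already contains {1, 2, 8, 9}.
  The only value from 1–9 not eliminated is 5, so H2 = 5.
For D8:
  Row 8 already contains {1, 2, 4, 6, 7, 9}.
  Column D already contains {2, 3, 4, 5, 6, 7, 9}.
  Its 3×3 block (box 8) already contains {1, 2, 3, 4, 5, 6, 7, 9}.
  The only value from 1–9 not eliminated is 8, so D8 = 8.
For I4:
  Row 4 already contains {2, 3, 5, 6, 7, 8, 9}.
  Column I already contains {1, 2, 8, 9}.
  Its 3×3 block (box 6) already contains {1, 2, 3, 5, 6, 7, 9}.
  The only value from 1–9 not eliminated is 4, so I4 = 4.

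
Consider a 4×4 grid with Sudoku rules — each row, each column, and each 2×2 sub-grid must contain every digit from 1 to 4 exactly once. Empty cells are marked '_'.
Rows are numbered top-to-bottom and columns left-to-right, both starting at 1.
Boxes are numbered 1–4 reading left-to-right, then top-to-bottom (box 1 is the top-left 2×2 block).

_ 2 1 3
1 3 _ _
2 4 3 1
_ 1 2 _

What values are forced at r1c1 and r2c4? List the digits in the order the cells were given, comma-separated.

For r1c1:
  Row 1 already contains {1, 2, 3}.
  Column 1 already contains {1, 2}.
  Its 2×2 block (box 1) already contains {1, 2, 3}.
  The only value from 1–4 not eliminated is 4, so r1c1 = 4.
For r2c4:
  Consider where 2 can go in column 4.
  r4c4 is out (row 4 already has a 2).
  So the only cell in column 4 that can hold 2 is r2c4.
  So r2c4 = 2.

4,2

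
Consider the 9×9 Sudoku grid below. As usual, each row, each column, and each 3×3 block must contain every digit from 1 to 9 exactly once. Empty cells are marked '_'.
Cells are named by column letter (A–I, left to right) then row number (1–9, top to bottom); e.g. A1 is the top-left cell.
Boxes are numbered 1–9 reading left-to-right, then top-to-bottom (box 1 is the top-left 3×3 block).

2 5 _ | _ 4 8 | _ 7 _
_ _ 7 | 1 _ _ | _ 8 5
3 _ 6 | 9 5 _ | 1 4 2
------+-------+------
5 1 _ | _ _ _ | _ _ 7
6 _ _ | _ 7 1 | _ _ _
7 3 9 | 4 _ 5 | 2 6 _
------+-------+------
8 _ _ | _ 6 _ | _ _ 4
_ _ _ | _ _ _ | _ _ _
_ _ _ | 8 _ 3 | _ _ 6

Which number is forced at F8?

4

Cell F8 itself could take any of {2, 4, 7, 9} by direct elimination.
Consider where 4 can go in box 8.
D7 is out (row 7 already has a 4).
F7 is out (row 7 already has a 4).
D8 is out (column D already has a 4).
E8 is out (column E already has a 4).
E9 is out (column E already has a 4).
So the only cell in box 8 that can hold 4 is F8.
Therefore F8 = 4.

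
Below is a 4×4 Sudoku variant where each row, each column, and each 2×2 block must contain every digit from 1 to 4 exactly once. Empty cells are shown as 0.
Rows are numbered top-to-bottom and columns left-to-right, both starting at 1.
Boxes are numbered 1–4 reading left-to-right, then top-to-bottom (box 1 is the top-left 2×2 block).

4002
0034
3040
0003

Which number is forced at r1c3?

1

Row 1 already contains {2, 4}.
Column 3 already contains {3, 4}.
Its 2×2 block (box 2) already contains {2, 3, 4}.
The only value from 1–4 not eliminated is 1, so r1c3 = 1.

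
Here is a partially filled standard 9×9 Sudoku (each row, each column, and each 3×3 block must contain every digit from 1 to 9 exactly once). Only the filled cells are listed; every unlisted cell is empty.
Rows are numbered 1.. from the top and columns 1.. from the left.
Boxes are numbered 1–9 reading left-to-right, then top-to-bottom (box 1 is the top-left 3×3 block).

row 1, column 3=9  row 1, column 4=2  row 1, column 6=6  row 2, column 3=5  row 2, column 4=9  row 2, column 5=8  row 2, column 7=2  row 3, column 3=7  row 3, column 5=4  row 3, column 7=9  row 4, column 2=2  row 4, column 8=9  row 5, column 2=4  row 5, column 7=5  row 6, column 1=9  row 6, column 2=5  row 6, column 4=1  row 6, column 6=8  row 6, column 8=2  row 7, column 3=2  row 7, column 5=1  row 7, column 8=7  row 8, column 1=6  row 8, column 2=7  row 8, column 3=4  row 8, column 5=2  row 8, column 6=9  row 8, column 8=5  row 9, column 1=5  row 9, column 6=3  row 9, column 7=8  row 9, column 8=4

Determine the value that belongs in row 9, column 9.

2

Cell row 9, column 9 itself could take any of {1, 2, 6, 9} by direct elimination.
Consider where 2 can go in column 9.
row 1, column 9 is out (row 1 already has a 2). row 2, column 9 is out (row 2 already has a 2). row 3, column 9 is out (box 3 already has a 2). row 4, column 9 is out (row 4 already has a 2). The remaining empty cells in column 9 are similarly blocked.
So the only cell in column 9 that can hold 2 is row 9, column 9.
Therefore row 9, column 9 = 2.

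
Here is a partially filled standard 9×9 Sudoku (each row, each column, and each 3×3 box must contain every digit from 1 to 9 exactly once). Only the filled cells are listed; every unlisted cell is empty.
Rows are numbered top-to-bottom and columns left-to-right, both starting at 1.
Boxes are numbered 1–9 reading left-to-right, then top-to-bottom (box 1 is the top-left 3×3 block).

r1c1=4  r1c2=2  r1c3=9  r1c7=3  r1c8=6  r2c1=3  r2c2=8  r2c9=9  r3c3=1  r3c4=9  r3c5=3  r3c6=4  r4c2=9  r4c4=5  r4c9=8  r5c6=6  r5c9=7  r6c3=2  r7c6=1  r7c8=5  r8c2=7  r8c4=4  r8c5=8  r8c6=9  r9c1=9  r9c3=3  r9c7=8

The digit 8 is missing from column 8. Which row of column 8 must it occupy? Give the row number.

3

Consider where 8 can go in column 8.
r2c8 is out (row 2 already has a 8). r4c8 is out (row 4 already has a 8). r5c8 is out (box 6 already has a 8). r6c8 is out (box 6 already has a 8). The remaining empty cells in column 8 are similarly blocked.
So the only cell in column 8 that can hold 8 is r3c8.
That is row 3.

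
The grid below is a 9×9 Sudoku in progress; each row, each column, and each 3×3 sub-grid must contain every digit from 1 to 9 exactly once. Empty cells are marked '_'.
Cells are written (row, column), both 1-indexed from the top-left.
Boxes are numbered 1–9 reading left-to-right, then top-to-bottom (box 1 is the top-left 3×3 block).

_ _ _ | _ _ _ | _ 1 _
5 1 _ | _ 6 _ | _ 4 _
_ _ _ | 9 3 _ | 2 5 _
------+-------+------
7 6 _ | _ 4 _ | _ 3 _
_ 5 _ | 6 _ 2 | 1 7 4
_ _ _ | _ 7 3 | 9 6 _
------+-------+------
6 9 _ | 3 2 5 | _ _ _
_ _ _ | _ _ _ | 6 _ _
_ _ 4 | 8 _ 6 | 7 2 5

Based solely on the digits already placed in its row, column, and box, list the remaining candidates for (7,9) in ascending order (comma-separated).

1,8

Row 7 already contains {2, 3, 5, 6, 9}.
Column 9 already contains {4, 5}.
Its 3×3 block (box 9) already contains {2, 5, 6, 7}.
Removing those from 1–9 leaves {1, 8} as the candidates for (7,9).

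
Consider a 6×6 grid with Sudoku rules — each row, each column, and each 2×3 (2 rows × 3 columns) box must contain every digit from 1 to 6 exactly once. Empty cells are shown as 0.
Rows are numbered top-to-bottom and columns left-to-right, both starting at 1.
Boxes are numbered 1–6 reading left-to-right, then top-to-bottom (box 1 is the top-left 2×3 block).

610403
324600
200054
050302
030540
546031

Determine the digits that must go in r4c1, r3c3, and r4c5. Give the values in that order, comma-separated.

For r4c1:
  Consider where 4 can go in box 3.
  r3c2 is out (row 3 already has a 4).
  r3c3 is out (row 3 already has a 4).
  r4c3 is out (column 3 already has a 4).
  So the only cell in box 3 that can hold 4 is r4c1.
  So r4c1 = 4.
For r3c3:
  Consider where 3 can go in row 3.
  r3c2 is out (column 2 already has a 3).
  r3c4 is out (column 4 already has a 3).
  So the only cell in row 3 that can hold 3 is r3c3.
  So r3c3 = 3.
For r4c5:
  Consider where 6 can go in row 4.
  r4c1 is out (column 1 already has a 6).
  r4c3 is out (column 3 already has a 6).
  So the only cell in row 4 that can hold 6 is r4c5.
  So r4c5 = 6.

4,3,6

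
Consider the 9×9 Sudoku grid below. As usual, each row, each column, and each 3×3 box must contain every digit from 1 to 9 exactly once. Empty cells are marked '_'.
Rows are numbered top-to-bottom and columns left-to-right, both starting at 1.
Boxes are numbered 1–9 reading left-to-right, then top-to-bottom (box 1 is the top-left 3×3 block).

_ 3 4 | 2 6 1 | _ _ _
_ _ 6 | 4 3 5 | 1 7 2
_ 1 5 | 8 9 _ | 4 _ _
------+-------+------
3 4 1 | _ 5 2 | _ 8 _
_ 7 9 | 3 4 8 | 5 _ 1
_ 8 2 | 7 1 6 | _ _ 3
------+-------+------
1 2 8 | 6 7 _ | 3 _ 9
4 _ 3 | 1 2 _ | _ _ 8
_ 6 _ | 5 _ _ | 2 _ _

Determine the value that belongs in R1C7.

8

Cell R1C7 itself could take any of {8, 9} by direct elimination.
Consider where 8 can go in box 3.
R1C8 is out (column 8 already has a 8).
R1C9 is out (column 9 already has a 8).
R3C8 is out (row 3 already has a 8).
R3C9 is out (row 3 already has a 8).
So the only cell in box 3 that can hold 8 is R1C7.
Therefore R1C7 = 8.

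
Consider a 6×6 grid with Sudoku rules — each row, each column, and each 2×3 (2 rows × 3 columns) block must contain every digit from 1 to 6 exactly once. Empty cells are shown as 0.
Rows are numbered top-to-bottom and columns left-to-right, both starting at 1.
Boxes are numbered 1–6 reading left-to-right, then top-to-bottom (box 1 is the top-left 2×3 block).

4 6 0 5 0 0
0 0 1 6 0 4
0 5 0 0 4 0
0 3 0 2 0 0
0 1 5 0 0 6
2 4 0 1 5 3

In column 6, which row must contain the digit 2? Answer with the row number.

Consider where 2 can go in column 6.
R3C6 is out (box 4 already has a 2).
R4C6 is out (row 4 already has a 2).
So the only cell in column 6 that can hold 2 is R1C6.
That is row 1.

1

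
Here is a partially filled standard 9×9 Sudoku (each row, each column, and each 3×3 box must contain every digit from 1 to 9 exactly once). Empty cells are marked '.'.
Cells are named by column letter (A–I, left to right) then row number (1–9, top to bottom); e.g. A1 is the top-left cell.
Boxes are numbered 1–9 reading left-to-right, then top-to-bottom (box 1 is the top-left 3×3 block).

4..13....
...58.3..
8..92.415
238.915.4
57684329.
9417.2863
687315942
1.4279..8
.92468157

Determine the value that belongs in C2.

Row 2 already contains {3, 5, 8}.
Column C already contains {1, 2, 4, 6, 7, 8}.
Its 3×3 block (box 1) already contains {4, 8}.
The only value from 1–9 not eliminated is 9, so C2 = 9.

9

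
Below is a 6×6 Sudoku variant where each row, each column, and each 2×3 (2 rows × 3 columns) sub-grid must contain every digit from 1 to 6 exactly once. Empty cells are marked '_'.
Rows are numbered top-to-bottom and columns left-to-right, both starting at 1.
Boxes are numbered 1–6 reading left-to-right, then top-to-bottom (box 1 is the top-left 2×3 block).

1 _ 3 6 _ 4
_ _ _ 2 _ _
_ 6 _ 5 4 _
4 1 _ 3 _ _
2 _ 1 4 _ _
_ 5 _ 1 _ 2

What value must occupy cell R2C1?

Cell R2C1 itself could take any of {5, 6} by direct elimination.
Consider where 5 can go in column 1.
R3C1 is out (row 3 already has a 5).
R6C1 is out (row 6 already has a 5).
So the only cell in column 1 that can hold 5 is R2C1.
Therefore R2C1 = 5.

5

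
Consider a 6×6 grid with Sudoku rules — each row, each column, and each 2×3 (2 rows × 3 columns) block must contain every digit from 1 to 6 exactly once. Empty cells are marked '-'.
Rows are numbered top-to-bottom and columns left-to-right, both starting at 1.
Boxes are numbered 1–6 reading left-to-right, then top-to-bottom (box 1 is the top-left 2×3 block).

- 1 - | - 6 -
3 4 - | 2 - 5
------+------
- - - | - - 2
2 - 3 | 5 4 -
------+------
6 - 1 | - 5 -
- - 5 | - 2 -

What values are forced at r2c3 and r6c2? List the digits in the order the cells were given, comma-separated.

6,3

For r2c3:
  Row 2 already contains {2, 3, 4, 5}.
  Column 3 already contains {1, 3, 5}.
  Its 2×3 block (box 1) already contains {1, 3, 4}.
  The only value from 1–6 not eliminated is 6, so r2c3 = 6.
For r6c2:
  Row 6 already contains {2, 5}.
  Column 2 already contains {1, 4}.
  Its 2×3 block (box 5) already contains {1, 5, 6}.
  The only value from 1–6 not eliminated is 3, so r6c2 = 3.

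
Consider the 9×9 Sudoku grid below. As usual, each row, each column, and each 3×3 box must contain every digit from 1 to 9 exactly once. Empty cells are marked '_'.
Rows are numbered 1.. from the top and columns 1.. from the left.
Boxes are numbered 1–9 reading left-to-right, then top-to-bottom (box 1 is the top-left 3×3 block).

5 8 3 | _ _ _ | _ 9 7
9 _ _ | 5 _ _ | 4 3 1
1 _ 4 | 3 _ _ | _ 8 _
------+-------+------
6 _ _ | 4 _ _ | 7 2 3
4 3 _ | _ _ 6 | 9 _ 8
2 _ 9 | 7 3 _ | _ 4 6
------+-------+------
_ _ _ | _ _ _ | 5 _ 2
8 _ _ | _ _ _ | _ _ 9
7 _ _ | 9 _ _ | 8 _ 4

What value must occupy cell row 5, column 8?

5

Cell row 5, column 8 itself could take any of {1, 5} by direct elimination.
Consider where 5 can go in box 6.
row 6, column 7 is out (column 7 already has a 5).
So the only cell in box 6 that can hold 5 is row 5, column 8.
Therefore row 5, column 8 = 5.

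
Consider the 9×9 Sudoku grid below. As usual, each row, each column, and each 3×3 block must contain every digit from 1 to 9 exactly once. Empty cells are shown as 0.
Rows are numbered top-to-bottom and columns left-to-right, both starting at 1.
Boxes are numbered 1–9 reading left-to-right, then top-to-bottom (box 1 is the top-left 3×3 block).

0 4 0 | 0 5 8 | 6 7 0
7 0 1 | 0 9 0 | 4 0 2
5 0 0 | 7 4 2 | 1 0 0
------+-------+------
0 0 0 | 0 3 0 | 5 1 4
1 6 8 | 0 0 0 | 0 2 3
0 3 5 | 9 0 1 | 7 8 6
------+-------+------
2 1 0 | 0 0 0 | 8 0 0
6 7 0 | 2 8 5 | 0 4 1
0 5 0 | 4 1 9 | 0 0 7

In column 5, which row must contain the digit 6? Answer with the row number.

7

Consider where 6 can go in column 5.
r5c5 is out (row 5 already has a 6).
r6c5 is out (row 6 already has a 6).
So the only cell in column 5 that can hold 6 is r7c5.
That is row 7.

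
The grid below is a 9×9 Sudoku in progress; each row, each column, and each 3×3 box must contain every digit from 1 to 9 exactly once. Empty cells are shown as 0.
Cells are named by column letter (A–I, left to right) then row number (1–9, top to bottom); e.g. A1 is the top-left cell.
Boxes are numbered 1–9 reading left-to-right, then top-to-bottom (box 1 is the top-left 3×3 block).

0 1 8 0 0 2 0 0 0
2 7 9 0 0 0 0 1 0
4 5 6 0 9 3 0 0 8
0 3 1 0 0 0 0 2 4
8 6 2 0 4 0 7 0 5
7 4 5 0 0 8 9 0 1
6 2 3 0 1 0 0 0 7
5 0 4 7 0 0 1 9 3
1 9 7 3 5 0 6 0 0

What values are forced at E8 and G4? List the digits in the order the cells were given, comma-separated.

For E8:
  Consider where 2 can go in row 8.
  B8 is out (column B already has a 2).
  F8 is out (column F already has a 2).
  So the only cell in row 8 that can hold 2 is E8.
  So E8 = 2.
For G4:
  Row 4 already contains {1, 2, 3, 4}.
  Column G already contains {1, 6, 7, 9}.
  Its 3×3 block (box 6) already contains {1, 2, 4, 5, 7, 9}.
  The only value from 1–9 not eliminated is 8, so G4 = 8.

2,8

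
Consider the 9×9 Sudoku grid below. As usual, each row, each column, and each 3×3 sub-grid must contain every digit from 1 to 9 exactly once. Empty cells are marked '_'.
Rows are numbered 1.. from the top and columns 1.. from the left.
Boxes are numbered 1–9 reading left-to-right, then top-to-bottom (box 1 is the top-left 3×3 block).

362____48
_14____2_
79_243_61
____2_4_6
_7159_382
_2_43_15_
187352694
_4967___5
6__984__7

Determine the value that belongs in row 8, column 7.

Cell row 8, column 7 itself could take any of {2, 8} by direct elimination.
Consider where 8 can go in box 9.
row 8, column 8 is out (column 8 already has a 8).
row 9, column 7 is out (row 9 already has a 8).
row 9, column 8 is out (row 9 already has a 8).
So the only cell in box 9 that can hold 8 is row 8, column 7.
Therefore row 8, column 7 = 8.

8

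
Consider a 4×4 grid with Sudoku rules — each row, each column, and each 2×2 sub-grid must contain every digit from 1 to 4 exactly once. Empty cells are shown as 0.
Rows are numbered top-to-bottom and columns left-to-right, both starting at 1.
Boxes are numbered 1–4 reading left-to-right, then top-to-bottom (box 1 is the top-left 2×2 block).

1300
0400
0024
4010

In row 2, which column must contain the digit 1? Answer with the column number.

Consider where 1 can go in row 2.
R2C1 is out (column 1 already has a 1).
R2C3 is out (column 3 already has a 1).
So the only cell in row 2 that can hold 1 is R2C4.
That is column 4.

4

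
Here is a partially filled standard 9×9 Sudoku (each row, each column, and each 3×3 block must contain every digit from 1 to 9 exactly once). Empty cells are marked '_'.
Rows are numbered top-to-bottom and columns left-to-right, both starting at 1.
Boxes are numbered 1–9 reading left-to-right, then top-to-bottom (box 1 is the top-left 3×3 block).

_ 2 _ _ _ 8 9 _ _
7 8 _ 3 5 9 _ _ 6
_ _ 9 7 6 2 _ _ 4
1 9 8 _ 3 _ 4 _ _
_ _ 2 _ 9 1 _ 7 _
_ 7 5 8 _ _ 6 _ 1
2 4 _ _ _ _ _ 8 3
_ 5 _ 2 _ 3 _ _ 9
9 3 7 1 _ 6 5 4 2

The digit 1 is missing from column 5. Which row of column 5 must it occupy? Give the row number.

1

Consider where 1 can go in column 5.
r6c5 is out (row 6 already has a 1).
r7c5 is out (box 8 already has a 1).
r8c5 is out (box 8 already has a 1).
r9c5 is out (row 9 already has a 1).
So the only cell in column 5 that can hold 1 is r1c5.
That is row 1.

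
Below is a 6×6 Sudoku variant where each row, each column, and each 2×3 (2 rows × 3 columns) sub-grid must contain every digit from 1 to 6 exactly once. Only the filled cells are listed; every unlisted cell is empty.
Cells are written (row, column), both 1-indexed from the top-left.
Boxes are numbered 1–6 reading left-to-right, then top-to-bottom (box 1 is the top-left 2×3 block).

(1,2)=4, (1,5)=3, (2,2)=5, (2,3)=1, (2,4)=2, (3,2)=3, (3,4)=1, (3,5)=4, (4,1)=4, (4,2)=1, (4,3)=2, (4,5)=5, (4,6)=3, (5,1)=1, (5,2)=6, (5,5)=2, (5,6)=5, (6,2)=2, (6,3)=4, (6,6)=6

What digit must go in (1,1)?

2

Cell (1,1) itself could take any of {2, 6} by direct elimination.
Consider where 2 can go in column 1.
(2,1) is out (row 2 already has a 2).
(3,1) is out (box 3 already has a 2).
(6,1) is out (row 6 already has a 2).
So the only cell in column 1 that can hold 2 is (1,1).
Therefore (1,1) = 2.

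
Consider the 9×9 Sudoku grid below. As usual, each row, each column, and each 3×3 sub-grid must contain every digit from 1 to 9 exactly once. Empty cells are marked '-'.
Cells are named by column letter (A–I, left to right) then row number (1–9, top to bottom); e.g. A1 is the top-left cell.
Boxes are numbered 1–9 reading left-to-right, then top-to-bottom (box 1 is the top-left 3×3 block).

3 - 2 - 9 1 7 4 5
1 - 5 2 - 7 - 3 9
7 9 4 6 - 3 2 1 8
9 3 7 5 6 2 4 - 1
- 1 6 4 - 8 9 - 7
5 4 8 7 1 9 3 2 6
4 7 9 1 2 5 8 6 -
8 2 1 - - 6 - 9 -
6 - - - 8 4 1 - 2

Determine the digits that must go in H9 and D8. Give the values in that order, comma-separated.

7,3

For H9:
  Consider where 7 can go in column H.
  H4 is out (row 4 already has a 7).
  H5 is out (row 5 already has a 7).
  So the only cell in column H that can hold 7 is H9.
  So H9 = 7.
For D8:
  Row 8 already contains {1, 2, 6, 8, 9}.
  Column D already contains {1, 2, 4, 5, 6, 7}.
  Its 3×3 block (box 8) already contains {1, 2, 4, 5, 6, 8}.
  The only value from 1–9 not eliminated is 3, so D8 = 3.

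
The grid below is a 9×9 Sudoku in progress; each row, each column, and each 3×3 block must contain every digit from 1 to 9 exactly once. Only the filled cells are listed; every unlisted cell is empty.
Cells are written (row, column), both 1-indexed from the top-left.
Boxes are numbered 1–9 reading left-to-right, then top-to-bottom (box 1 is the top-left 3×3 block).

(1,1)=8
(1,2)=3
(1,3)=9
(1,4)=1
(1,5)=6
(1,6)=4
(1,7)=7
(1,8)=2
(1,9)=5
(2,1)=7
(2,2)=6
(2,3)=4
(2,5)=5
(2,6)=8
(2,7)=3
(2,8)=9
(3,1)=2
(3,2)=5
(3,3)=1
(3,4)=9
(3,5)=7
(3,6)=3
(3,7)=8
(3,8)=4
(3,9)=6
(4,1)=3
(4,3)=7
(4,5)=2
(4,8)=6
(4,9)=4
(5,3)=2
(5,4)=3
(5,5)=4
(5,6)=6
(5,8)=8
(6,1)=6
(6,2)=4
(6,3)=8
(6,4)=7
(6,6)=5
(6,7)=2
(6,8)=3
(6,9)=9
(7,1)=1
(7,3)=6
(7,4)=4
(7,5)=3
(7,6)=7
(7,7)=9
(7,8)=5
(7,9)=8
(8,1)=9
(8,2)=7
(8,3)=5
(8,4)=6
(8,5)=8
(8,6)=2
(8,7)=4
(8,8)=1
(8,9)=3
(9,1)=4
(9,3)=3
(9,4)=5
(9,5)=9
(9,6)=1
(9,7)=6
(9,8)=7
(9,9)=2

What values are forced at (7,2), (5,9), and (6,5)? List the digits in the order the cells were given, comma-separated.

For (7,2):
  Row 7 already contains {1, 3, 4, 5, 6, 7, 8, 9}.
  Column 2 already contains {3, 4, 5, 6, 7}.
  Its 3×3 block (box 7) already contains {1, 3, 4, 5, 6, 7, 9}.
  The only value from 1–9 not eliminated is 2, so (7,2) = 2.
For (5,9):
  Consider where 7 can go in row 5.
  (5,1) is out (column 1 already has a 7).
  (5,2) is out (column 2 already has a 7).
  (5,7) is out (column 7 already has a 7).
  So the only cell in row 5 that can hold 7 is (5,9).
  So (5,9) = 7.
For (6,5):
  Row 6 already contains {2, 3, 4, 5, 6, 7, 8, 9}.
  Column 5 already contains {2, 3, 4, 5, 6, 7, 8, 9}.
  Its 3×3 block (box 5) already contains {2, 3, 4, 5, 6, 7}.
  The only value from 1–9 not eliminated is 1, so (6,5) = 1.

2,7,1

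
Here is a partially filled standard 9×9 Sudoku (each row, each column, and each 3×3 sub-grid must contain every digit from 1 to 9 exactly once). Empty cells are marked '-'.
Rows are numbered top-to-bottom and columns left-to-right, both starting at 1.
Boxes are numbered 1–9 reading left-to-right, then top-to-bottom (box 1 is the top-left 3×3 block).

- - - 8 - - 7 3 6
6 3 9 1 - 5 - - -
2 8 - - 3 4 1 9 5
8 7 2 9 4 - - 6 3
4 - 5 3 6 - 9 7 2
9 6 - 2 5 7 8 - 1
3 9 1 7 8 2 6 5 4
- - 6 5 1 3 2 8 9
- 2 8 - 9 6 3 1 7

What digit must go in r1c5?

2

Row 1 already contains {3, 6, 7, 8}.
Column 5 already contains {1, 3, 4, 5, 6, 8, 9}.
Its 3×3 block (box 2) already contains {1, 3, 4, 5, 8}.
The only value from 1–9 not eliminated is 2, so r1c5 = 2.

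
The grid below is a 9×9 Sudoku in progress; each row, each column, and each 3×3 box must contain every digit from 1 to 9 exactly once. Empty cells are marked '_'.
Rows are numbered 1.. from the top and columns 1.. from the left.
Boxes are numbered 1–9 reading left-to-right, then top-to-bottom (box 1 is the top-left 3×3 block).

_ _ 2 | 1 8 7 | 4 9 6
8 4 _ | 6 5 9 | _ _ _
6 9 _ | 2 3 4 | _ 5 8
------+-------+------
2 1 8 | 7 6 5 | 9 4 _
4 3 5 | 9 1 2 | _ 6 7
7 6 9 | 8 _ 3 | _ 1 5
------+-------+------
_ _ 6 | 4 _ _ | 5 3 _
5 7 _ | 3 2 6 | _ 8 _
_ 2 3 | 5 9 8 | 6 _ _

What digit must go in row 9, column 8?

7

Row 9 already contains {2, 3, 5, 6, 8, 9}.
Column 8 already contains {1, 3, 4, 5, 6, 8, 9}.
Its 3×3 block (box 9) already contains {3, 5, 6, 8}.
The only value from 1–9 not eliminated is 7, so row 9, column 8 = 7.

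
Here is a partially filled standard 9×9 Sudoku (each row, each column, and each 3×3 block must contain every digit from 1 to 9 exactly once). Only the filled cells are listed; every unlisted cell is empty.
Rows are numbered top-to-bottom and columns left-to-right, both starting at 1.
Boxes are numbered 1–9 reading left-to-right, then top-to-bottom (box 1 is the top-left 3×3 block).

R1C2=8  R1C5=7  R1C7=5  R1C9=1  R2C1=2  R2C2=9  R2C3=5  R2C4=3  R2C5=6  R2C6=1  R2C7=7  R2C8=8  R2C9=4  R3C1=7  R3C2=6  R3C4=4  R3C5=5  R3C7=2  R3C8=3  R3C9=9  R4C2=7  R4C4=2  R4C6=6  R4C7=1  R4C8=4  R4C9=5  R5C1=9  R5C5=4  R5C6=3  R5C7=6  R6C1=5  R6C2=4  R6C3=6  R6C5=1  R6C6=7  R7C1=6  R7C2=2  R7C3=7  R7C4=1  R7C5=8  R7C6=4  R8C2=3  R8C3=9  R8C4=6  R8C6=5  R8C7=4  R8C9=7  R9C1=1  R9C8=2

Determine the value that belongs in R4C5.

9

Row 4 already contains {1, 2, 4, 5, 6, 7}.
Column 5 already contains {1, 4, 5, 6, 7, 8}.
Its 3×3 block (box 5) already contains {1, 2, 3, 4, 6, 7}.
The only value from 1–9 not eliminated is 9, so R4C5 = 9.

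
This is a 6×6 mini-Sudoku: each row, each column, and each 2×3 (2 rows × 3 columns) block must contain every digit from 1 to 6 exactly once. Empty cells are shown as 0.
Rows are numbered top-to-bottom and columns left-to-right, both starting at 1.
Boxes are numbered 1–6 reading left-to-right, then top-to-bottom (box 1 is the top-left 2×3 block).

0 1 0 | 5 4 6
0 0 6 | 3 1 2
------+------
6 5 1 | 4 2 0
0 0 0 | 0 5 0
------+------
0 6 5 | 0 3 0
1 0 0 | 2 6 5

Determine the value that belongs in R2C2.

Row 2 already contains {1, 2, 3, 6}.
Column 2 already contains {1, 5, 6}.
Its 2×3 block (box 1) already contains {1, 6}.
The only value from 1–6 not eliminated is 4, so R2C2 = 4.

4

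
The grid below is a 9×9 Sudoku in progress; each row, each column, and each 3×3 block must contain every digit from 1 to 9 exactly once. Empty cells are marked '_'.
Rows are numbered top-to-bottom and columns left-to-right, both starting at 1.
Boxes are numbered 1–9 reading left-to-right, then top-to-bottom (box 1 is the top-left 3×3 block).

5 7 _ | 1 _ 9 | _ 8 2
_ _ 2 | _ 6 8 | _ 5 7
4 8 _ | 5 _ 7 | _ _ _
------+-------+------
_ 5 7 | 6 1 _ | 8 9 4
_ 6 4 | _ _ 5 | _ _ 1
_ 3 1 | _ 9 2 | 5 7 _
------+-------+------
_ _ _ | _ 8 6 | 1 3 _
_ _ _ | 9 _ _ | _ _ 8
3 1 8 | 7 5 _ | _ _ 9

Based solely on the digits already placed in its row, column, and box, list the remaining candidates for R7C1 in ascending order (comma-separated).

2,7,9

Row 7 already contains {1, 3, 6, 8}.
Column 1 already contains {3, 4, 5}.
Its 3×3 block (box 7) already contains {1, 3, 8}.
Removing those from 1–9 leaves {2, 7, 9} as the candidates for R7C1.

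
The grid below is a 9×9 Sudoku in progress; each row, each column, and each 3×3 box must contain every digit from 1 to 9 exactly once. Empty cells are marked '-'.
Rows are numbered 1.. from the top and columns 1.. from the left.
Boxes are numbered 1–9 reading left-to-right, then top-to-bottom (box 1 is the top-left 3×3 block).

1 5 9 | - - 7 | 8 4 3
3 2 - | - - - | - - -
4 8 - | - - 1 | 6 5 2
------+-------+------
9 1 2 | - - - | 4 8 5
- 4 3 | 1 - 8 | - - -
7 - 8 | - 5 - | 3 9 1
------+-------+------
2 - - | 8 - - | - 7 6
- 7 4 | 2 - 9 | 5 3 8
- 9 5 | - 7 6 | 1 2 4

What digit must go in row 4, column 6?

3

Row 4 already contains {1, 2, 4, 5, 8, 9}.
Column 6 already contains {1, 6, 7, 8, 9}.
Its 3×3 block (box 5) already contains {1, 5, 8}.
The only value from 1–9 not eliminated is 3, so row 4, column 6 = 3.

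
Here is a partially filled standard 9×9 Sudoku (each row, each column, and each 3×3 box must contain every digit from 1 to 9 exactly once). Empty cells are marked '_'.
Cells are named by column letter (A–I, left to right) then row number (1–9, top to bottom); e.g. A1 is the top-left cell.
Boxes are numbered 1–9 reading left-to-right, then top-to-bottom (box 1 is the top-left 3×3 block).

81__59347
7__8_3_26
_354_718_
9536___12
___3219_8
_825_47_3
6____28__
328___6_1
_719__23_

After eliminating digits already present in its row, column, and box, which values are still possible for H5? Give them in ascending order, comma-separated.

5,6

Row 5 already contains {1, 2, 3, 8, 9}.
Column H already contains {1, 2, 3, 4, 8}.
Its 3×3 block (box 6) already contains {1, 2, 3, 7, 8, 9}.
Removing those from 1–9 leaves {5, 6} as the candidates for H5.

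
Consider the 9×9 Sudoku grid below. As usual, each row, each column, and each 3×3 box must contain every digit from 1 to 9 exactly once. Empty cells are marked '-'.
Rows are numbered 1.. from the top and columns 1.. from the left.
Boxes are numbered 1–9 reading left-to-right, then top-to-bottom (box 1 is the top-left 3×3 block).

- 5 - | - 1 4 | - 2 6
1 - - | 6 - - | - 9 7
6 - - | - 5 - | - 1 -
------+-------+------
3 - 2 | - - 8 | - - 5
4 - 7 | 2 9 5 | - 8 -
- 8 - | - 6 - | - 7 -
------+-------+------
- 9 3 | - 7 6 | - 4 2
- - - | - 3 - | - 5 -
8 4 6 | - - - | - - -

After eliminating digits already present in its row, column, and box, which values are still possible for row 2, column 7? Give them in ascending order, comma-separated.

3,4,5,8

Row 2 already contains {1, 6, 7, 9}.
Column 7 already contains {}.
Its 3×3 block (box 3) already contains {1, 2, 6, 7, 9}.
Removing those from 1–9 leaves {3, 4, 5, 8} as the candidates for row 2, column 7.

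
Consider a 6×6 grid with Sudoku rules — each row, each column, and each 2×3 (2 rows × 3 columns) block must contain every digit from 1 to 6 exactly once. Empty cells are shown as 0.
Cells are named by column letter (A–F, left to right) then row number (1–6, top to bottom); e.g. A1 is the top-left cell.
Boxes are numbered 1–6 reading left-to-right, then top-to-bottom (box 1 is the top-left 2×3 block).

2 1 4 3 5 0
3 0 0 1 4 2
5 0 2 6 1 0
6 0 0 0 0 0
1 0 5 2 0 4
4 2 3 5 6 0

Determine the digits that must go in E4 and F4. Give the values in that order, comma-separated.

For E4:
  Consider where 2 can go in column E.
  E5 is out (row 5 already has a 2).
  So the only cell in column E that can hold 2 is E4.
  So E4 = 2.
For F4:
  Consider where 5 can go in box 4.
  F3 is out (row 3 already has a 5).
  D4 is out (column D already has a 5).
  E4 is out (column E already has a 5).
  So the only cell in box 4 that can hold 5 is F4.
  So F4 = 5.

2,5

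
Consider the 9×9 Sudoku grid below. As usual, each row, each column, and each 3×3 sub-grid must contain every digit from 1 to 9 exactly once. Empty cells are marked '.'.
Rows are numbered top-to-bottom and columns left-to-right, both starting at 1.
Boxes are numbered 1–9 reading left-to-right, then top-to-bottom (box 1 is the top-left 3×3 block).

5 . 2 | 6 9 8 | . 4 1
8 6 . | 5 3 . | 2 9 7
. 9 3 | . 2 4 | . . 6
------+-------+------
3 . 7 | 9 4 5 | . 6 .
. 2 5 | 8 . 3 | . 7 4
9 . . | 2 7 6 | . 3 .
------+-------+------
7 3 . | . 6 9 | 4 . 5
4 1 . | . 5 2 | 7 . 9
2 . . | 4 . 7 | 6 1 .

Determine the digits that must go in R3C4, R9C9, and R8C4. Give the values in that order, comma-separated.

7,3,3

For R3C4:
  Consider where 7 can go in column 4.
  R7C4 is out (row 7 already has a 7).
  R8C4 is out (row 8 already has a 7).
  So the only cell in column 4 that can hold 7 is R3C4.
  So R3C4 = 7.
For R9C9:
  Consider where 3 can go in column 9.
  R4C9 is out (row 4 already has a 3).
  R6C9 is out (row 6 already has a 3).
  So the only cell in column 9 that can hold 3 is R9C9.
  So R9C9 = 3.
For R8C4:
  Row 8 already contains {1, 2, 4, 5, 7, 9}.
  Column 4 already contains {2, 4, 5, 6, 8, 9}.
  Its 3×3 block (box 8) already contains {2, 4, 5, 6, 7, 9}.
  The only value from 1–9 not eliminated is 3, so R8C4 = 3.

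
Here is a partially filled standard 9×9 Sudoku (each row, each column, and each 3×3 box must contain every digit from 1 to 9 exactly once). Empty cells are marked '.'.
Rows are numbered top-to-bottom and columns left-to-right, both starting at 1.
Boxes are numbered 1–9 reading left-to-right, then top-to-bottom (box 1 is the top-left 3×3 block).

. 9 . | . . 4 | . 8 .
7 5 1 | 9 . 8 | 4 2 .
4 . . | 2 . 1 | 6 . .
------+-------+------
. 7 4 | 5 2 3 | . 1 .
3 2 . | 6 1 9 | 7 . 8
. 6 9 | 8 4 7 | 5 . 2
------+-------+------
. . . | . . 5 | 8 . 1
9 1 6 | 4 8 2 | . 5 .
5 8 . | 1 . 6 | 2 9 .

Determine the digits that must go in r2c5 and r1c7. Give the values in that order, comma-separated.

For r2c5:
  Consider where 6 can go in row 2.
  r2c9 is out (box 3 already has a 6).
  So the only cell in row 2 that can hold 6 is r2c5.
  So r2c5 = 6.
For r1c7:
  Consider where 1 can go in column 7.
  r4c7 is out (row 4 already has a 1).
  r8c7 is out (row 8 already has a 1).
  So the only cell in column 7 that can hold 1 is r1c7.
  So r1c7 = 1.

6,1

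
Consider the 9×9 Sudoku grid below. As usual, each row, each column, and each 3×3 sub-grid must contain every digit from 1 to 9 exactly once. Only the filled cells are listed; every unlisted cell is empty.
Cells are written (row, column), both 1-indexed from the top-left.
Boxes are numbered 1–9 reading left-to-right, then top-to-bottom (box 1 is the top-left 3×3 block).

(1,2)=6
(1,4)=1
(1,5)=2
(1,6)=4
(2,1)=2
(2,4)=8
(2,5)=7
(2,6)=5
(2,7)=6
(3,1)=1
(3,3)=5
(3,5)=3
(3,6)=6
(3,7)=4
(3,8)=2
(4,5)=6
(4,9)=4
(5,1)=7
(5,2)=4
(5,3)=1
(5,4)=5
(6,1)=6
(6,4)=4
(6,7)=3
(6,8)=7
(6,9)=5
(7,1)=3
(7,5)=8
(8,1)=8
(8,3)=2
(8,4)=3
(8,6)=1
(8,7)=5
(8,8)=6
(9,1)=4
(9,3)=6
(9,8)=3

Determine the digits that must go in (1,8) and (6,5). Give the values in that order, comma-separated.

5,1

For (1,8):
  Consider where 5 can go in row 1.
  (1,1) is out (box 1 already has a 5).
  (1,3) is out (column 3 already has a 5).
  (1,7) is out (column 7 already has a 5).
  (1,9) is out (column 9 already has a 5).
  So the only cell in row 1 that can hold 5 is (1,8).
  So (1,8) = 5.
For (6,5):
  Consider where 1 can go in row 6.
  (6,2) is out (box 4 already has a 1).
  (6,3) is out (column 3 already has a 1).
  (6,6) is out (column 6 already has a 1).
  So the only cell in row 6 that can hold 1 is (6,5).
  So (6,5) = 1.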